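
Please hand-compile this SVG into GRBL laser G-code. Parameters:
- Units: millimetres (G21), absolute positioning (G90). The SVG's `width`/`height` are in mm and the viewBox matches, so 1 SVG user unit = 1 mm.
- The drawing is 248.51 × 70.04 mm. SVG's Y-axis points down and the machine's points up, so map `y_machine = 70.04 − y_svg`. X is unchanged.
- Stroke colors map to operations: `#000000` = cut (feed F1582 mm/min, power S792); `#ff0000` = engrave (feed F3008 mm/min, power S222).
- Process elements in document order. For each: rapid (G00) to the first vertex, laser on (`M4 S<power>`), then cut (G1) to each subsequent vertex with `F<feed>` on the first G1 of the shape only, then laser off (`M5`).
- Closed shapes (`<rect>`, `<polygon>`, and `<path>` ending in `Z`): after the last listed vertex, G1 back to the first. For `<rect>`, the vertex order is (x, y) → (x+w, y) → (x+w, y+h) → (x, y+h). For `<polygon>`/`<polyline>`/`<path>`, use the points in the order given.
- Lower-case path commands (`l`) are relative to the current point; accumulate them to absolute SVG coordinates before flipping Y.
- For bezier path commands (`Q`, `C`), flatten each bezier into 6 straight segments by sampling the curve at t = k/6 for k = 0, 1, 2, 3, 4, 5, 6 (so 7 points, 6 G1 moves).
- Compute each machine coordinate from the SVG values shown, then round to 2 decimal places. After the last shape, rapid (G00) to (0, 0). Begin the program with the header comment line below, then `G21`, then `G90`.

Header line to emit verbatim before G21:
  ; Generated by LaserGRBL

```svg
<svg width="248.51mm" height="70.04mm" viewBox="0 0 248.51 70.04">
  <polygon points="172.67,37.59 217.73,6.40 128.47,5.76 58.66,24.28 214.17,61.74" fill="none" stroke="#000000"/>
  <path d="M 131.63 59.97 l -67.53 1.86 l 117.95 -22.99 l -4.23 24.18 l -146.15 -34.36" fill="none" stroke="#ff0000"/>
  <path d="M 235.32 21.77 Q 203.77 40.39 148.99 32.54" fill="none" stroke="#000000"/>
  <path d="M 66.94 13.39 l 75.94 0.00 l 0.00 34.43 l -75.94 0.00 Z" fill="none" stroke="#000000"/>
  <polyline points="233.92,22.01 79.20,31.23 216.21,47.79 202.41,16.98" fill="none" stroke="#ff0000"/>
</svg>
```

viewBox `0 0 248.51 70.04` with mm width/height → 1 unit = 1 mm. Flip: y_m = 70.04 − y_svg.

**Shape 1** — `<polygon>` closed polygon, stroke `#000000` → cut (S792, F1582). Machine vertices: (172.67,32.45) → (217.73,63.64) → (128.47,64.28) → (58.66,45.76) → (214.17,8.30) → (172.67,32.45). Closed: final G1 returns to the first vertex.

**Shape 2** — `<path>` open polyline, stroke `#ff0000` → engrave (S222, F3008). Machine vertices: (131.63,10.07) → (64.10,8.21) → (182.05,31.20) → (177.82,7.02) → (31.67,41.38). Open path.

**Shape 3** — `<path>` quadratic bezier, stroke `#000000` → cut (S792, F1582). Control points (SVG): P0=(235.32,21.77), P1=(203.77,40.39), P2=(148.99,32.54); sampled at t=k/6. Machine vertices: (235.32,48.27) → (224.16,42.80) → (211.71,38.80) → (197.96,36.27) → (182.93,35.21) → (166.60,35.62) → (148.99,37.50). Open path.

**Shape 4** — `<path>` rectangle, stroke `#000000` → cut (S792, F1582). Machine vertices: (66.94,56.65) → (142.88,56.65) → (142.88,22.22) → (66.94,22.22) → (66.94,56.65). Closed: final G1 returns to the first vertex.

**Shape 5** — `<polyline>` open polyline, stroke `#ff0000` → engrave (S222, F3008). Machine vertices: (233.92,48.03) → (79.20,38.81) → (216.21,22.25) → (202.41,53.06). Open path.

; Generated by LaserGRBL
G21
G90
G00 X172.67 Y32.45
M4 S792
G1 X217.73 Y63.64 F1582
G1 X128.47 Y64.28
G1 X58.66 Y45.76
G1 X214.17 Y8.30
G1 X172.67 Y32.45
M5
G00 X131.63 Y10.07
M4 S222
G1 X64.10 Y8.21 F3008
G1 X182.05 Y31.20
G1 X177.82 Y7.02
G1 X31.67 Y41.38
M5
G00 X235.32 Y48.27
M4 S792
G1 X224.16 Y42.80 F1582
G1 X211.71 Y38.80
G1 X197.96 Y36.27
G1 X182.93 Y35.21
G1 X166.60 Y35.62
G1 X148.99 Y37.50
M5
G00 X66.94 Y56.65
M4 S792
G1 X142.88 Y56.65 F1582
G1 X142.88 Y22.22
G1 X66.94 Y22.22
G1 X66.94 Y56.65
M5
G00 X233.92 Y48.03
M4 S222
G1 X79.20 Y38.81 F3008
G1 X216.21 Y22.25
G1 X202.41 Y53.06
M5
G00 X0.00 Y0.00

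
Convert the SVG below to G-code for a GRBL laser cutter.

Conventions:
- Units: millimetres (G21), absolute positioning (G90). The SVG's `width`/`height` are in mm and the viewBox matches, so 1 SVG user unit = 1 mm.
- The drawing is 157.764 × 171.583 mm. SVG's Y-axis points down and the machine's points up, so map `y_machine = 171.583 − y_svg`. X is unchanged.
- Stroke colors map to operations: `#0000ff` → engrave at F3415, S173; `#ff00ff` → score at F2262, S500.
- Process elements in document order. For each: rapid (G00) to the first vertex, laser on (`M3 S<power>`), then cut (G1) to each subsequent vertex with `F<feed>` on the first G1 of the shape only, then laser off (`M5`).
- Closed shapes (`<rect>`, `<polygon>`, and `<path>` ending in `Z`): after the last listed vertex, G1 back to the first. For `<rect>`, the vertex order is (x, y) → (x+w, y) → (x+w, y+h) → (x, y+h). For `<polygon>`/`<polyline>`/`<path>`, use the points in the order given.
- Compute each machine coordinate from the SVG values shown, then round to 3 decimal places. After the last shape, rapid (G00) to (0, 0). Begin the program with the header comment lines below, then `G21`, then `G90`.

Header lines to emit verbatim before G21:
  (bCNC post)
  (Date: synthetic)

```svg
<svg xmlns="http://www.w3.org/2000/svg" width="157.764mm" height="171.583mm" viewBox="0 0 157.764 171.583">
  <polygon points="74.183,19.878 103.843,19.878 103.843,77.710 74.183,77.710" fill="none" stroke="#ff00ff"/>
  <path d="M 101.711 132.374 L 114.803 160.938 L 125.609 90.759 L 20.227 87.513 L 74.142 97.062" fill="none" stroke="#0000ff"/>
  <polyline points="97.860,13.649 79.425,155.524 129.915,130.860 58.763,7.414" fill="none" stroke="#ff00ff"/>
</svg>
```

(bCNC post)
(Date: synthetic)
G21
G90
G00 X74.183 Y151.705
M3 S500
G1 X103.843 Y151.705 F2262
G1 X103.843 Y93.873
G1 X74.183 Y93.873
G1 X74.183 Y151.705
M5
G00 X101.711 Y39.209
M3 S173
G1 X114.803 Y10.645 F3415
G1 X125.609 Y80.824
G1 X20.227 Y84.070
G1 X74.142 Y74.521
M5
G00 X97.860 Y157.934
M3 S500
G1 X79.425 Y16.059 F2262
G1 X129.915 Y40.723
G1 X58.763 Y164.169
M5
G00 X0.000 Y0.000

viewBox `0 0 157.764 171.583` with mm width/height → 1 unit = 1 mm. Flip: y_m = 171.583 − y_svg.

**Shape 1** — `<polygon>` rectangle, stroke `#ff00ff` → score (S500, F2262). Machine vertices: (74.183,151.705) → (103.843,151.705) → (103.843,93.873) → (74.183,93.873) → (74.183,151.705). Closed: final G1 returns to the first vertex.

**Shape 2** — `<path>` open polyline, stroke `#0000ff` → engrave (S173, F3415). Machine vertices: (101.711,39.209) → (114.803,10.645) → (125.609,80.824) → (20.227,84.070) → (74.142,74.521). Open path.

**Shape 3** — `<polyline>` open polyline, stroke `#ff00ff` → score (S500, F2262). Machine vertices: (97.860,157.934) → (79.425,16.059) → (129.915,40.723) → (58.763,164.169). Open path.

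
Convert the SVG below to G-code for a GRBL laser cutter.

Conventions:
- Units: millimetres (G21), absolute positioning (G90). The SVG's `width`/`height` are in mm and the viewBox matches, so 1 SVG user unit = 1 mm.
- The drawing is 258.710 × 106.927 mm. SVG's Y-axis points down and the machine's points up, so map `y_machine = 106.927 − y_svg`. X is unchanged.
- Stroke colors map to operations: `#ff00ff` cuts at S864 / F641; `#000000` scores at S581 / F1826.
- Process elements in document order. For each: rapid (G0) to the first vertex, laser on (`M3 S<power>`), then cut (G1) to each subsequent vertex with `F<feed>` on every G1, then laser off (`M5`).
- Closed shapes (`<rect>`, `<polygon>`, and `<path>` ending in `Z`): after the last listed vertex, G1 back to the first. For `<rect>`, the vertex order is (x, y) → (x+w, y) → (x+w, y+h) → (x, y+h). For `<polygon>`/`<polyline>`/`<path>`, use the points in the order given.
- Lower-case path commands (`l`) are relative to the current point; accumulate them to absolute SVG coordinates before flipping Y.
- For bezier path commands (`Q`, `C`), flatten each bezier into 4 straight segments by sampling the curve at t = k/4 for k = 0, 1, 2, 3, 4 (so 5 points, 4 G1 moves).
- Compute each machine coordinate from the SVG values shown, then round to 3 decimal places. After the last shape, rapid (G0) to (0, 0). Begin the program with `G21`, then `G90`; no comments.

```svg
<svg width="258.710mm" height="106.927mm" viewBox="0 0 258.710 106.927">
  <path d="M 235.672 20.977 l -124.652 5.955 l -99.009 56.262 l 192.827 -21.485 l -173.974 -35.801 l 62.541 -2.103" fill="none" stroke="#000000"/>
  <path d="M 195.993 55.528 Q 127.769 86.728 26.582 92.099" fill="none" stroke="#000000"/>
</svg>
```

Since the viewBox matches the mm dimensions, user units are millimetres directly. The only transform is the Y-flip y_m = 106.927 − y_svg.

Shape 1 is a open polyline drawn with `<path>`. Its stroke #000000 means score at S581, F1826. After flipping Y the toolpath is (235.672,85.950) → (111.020,79.995) → (12.011,23.733) → (204.838,45.218) → (30.864,81.019) → (93.405,83.122).

Shape 2 is a quadratic bezier drawn with `<path>`. Its stroke #000000 means score at S581, F1826. After flipping Y the toolpath is (195.993,51.399) → (159.821,37.413) → (119.528,26.656) → (75.115,19.128) → (26.582,14.828).

G21
G90
G0 X235.672 Y85.950
M3 S581
G1 X111.020 Y79.995 F1826
G1 X12.011 Y23.733 F1826
G1 X204.838 Y45.218 F1826
G1 X30.864 Y81.019 F1826
G1 X93.405 Y83.122 F1826
M5
G0 X195.993 Y51.399
M3 S581
G1 X159.821 Y37.413 F1826
G1 X119.528 Y26.656 F1826
G1 X75.115 Y19.128 F1826
G1 X26.582 Y14.828 F1826
M5
G0 X0.000 Y0.000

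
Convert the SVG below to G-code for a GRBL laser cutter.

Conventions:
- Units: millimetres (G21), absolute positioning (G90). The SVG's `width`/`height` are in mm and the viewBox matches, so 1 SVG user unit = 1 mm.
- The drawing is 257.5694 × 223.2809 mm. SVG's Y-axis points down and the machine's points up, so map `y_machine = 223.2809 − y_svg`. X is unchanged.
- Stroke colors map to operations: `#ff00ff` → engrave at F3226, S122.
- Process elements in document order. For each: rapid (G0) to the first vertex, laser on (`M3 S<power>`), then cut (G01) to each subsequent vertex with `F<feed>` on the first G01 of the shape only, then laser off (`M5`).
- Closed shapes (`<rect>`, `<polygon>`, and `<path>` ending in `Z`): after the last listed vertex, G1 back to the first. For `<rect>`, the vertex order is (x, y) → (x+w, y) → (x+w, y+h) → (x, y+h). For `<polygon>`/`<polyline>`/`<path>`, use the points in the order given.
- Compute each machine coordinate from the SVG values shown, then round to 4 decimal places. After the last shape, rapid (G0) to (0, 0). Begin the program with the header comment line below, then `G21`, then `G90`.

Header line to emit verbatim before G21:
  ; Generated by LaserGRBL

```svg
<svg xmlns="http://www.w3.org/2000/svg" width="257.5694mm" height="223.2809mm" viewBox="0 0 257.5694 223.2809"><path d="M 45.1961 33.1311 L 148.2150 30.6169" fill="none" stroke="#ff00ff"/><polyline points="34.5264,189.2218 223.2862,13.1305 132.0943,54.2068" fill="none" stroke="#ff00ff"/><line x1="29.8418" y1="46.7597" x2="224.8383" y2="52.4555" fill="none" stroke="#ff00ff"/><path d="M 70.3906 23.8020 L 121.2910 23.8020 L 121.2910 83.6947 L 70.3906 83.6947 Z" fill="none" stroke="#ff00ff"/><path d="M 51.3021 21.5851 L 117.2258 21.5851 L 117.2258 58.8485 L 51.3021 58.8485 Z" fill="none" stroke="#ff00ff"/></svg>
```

; Generated by LaserGRBL
G21
G90
G0 X45.1961 Y190.1498
M3 S122
G01 X148.2150 Y192.6640 F3226
M5
G0 X34.5264 Y34.0591
M3 S122
G01 X223.2862 Y210.1504 F3226
G01 X132.0943 Y169.0741
M5
G0 X29.8418 Y176.5212
M3 S122
G01 X224.8383 Y170.8254 F3226
M5
G0 X70.3906 Y199.4789
M3 S122
G01 X121.2910 Y199.4789 F3226
G01 X121.2910 Y139.5862
G01 X70.3906 Y139.5862
G01 X70.3906 Y199.4789
M5
G0 X51.3021 Y201.6958
M3 S122
G01 X117.2258 Y201.6958 F3226
G01 X117.2258 Y164.4324
G01 X51.3021 Y164.4324
G01 X51.3021 Y201.6958
M5
G0 X0.0000 Y0.0000

Since the viewBox matches the mm dimensions, user units are millimetres directly. The only transform is the Y-flip y_m = 223.2809 − y_svg.

Shape 1 is a line segment drawn with `<path>`. Its stroke #ff00ff means engrave at S122, F3226. After flipping Y the toolpath is (45.1961,190.1498) → (148.2150,192.6640).

Shape 2 is a open polyline drawn with `<polyline>`. Its stroke #ff00ff means engrave at S122, F3226. After flipping Y the toolpath is (34.5264,34.0591) → (223.2862,210.1504) → (132.0943,169.0741).

Shape 3 is a line segment drawn with `<line>`. Its stroke #ff00ff means engrave at S122, F3226. After flipping Y the toolpath is (29.8418,176.5212) → (224.8383,170.8254).

Shape 4 is a rectangle drawn with `<path>`. Its stroke #ff00ff means engrave at S122, F3226. After flipping Y the toolpath is (70.3906,199.4789) → (121.2910,199.4789) → (121.2910,139.5862) → (70.3906,139.5862) → (70.3906,199.4789), returning to the start.

Shape 5 is a rectangle drawn with `<path>`. Its stroke #ff00ff means engrave at S122, F3226. After flipping Y the toolpath is (51.3021,201.6958) → (117.2258,201.6958) → (117.2258,164.4324) → (51.3021,164.4324) → (51.3021,201.6958), returning to the start.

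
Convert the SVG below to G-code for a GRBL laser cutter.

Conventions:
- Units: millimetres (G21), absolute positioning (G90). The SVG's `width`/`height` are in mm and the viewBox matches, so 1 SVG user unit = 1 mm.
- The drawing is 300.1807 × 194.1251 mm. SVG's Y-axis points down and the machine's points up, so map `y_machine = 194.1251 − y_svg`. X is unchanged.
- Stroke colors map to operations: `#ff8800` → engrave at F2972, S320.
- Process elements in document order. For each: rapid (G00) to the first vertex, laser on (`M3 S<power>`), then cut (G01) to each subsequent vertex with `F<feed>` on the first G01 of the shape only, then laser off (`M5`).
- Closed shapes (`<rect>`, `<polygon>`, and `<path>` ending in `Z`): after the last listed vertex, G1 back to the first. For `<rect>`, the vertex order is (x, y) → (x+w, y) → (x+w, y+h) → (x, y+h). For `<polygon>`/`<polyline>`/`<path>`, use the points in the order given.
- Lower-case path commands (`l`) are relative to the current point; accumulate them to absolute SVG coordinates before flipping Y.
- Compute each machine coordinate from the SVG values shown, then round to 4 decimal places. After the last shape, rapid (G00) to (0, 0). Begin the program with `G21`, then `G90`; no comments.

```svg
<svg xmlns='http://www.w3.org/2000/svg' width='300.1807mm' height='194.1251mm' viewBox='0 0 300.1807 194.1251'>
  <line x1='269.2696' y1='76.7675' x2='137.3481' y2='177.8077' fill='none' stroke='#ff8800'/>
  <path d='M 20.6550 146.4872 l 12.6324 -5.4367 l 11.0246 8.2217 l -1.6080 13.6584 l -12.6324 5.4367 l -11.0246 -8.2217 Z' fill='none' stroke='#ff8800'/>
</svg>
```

viewBox `0 0 300.1807 194.1251` with mm width/height → 1 unit = 1 mm. Flip: y_m = 194.1251 − y_svg.

**Shape 1** — `<line>` line segment, stroke `#ff8800` → engrave (S320, F2972). Machine vertices: (269.2696,117.3576) → (137.3481,16.3174). Open path.

**Shape 2** — `<path>` regular polygon, stroke `#ff8800` → engrave (S320, F2972). Machine vertices: (20.6550,47.6379) → (33.2874,53.0746) → (44.3120,44.8529) → (42.7040,31.1945) → (30.0716,25.7578) → (19.0470,33.9795) → (20.6550,47.6379). Closed: final G1 returns to the first vertex.

G21
G90
G00 X269.2696 Y117.3576
M3 S320
G01 X137.3481 Y16.3174 F2972
M5
G00 X20.6550 Y47.6379
M3 S320
G01 X33.2874 Y53.0746 F2972
G01 X44.3120 Y44.8529
G01 X42.7040 Y31.1945
G01 X30.0716 Y25.7578
G01 X19.0470 Y33.9795
G01 X20.6550 Y47.6379
M5
G00 X0.0000 Y0.0000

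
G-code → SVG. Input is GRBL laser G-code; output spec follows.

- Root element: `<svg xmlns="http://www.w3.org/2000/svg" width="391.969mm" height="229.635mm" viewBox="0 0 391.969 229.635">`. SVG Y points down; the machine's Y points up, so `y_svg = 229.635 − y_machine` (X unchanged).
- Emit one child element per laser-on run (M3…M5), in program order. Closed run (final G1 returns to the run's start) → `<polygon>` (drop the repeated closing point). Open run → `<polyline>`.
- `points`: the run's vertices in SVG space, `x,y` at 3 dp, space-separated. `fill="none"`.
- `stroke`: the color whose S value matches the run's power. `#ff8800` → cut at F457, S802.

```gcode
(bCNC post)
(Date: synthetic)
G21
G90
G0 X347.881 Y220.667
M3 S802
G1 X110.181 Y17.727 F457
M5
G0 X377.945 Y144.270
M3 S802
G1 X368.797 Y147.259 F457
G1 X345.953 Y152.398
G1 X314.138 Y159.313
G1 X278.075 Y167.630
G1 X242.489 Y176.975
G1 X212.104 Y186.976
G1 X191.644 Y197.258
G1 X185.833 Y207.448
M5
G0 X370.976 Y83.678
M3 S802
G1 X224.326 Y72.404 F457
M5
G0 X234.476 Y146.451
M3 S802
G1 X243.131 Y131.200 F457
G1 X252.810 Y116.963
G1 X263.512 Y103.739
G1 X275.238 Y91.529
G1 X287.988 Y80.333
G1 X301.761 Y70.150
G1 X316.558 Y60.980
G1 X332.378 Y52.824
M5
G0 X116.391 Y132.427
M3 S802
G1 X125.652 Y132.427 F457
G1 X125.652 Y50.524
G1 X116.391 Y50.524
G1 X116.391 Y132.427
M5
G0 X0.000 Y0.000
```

Each laser-on run becomes one SVG element. Flip Y back into SVG space with y_svg = 229.635 − y_machine. Every run uses S802, so all elements get stroke `#ff8800` (cut).

Run 1: The run is open, so emit a `<polyline>` with points (Y-flipped): 347.881,8.968 110.181,211.908.

Run 2: The run is open, so emit a `<polyline>` with points (Y-flipped): 377.945,85.365 368.797,82.376 345.953,77.237 314.138,70.322 278.075,62.005 242.489,52.660 212.104,42.659 191.644,32.377 185.833,22.187.

Run 3: The run is open, so emit a `<polyline>` with points (Y-flipped): 370.976,145.957 224.326,157.231.

Run 4: The run is open, so emit a `<polyline>` with points (Y-flipped): 234.476,83.184 243.131,98.435 252.810,112.672 263.512,125.896 275.238,138.106 287.988,149.302 301.761,159.485 316.558,168.655 332.378,176.811.

Run 5: The run returns to its start, so emit a `<polygon>` with points (Y-flipped): 116.391,97.208 125.652,97.208 125.652,179.111 116.391,179.111.

<svg xmlns="http://www.w3.org/2000/svg" width="391.969mm" height="229.635mm" viewBox="0 0 391.969 229.635">
  <polyline points="347.881,8.968 110.181,211.908" fill="none" stroke="#ff8800"/>
  <polyline points="377.945,85.365 368.797,82.376 345.953,77.237 314.138,70.322 278.075,62.005 242.489,52.660 212.104,42.659 191.644,32.377 185.833,22.187" fill="none" stroke="#ff8800"/>
  <polyline points="370.976,145.957 224.326,157.231" fill="none" stroke="#ff8800"/>
  <polyline points="234.476,83.184 243.131,98.435 252.810,112.672 263.512,125.896 275.238,138.106 287.988,149.302 301.761,159.485 316.558,168.655 332.378,176.811" fill="none" stroke="#ff8800"/>
  <polygon points="116.391,97.208 125.652,97.208 125.652,179.111 116.391,179.111" fill="none" stroke="#ff8800"/>
</svg>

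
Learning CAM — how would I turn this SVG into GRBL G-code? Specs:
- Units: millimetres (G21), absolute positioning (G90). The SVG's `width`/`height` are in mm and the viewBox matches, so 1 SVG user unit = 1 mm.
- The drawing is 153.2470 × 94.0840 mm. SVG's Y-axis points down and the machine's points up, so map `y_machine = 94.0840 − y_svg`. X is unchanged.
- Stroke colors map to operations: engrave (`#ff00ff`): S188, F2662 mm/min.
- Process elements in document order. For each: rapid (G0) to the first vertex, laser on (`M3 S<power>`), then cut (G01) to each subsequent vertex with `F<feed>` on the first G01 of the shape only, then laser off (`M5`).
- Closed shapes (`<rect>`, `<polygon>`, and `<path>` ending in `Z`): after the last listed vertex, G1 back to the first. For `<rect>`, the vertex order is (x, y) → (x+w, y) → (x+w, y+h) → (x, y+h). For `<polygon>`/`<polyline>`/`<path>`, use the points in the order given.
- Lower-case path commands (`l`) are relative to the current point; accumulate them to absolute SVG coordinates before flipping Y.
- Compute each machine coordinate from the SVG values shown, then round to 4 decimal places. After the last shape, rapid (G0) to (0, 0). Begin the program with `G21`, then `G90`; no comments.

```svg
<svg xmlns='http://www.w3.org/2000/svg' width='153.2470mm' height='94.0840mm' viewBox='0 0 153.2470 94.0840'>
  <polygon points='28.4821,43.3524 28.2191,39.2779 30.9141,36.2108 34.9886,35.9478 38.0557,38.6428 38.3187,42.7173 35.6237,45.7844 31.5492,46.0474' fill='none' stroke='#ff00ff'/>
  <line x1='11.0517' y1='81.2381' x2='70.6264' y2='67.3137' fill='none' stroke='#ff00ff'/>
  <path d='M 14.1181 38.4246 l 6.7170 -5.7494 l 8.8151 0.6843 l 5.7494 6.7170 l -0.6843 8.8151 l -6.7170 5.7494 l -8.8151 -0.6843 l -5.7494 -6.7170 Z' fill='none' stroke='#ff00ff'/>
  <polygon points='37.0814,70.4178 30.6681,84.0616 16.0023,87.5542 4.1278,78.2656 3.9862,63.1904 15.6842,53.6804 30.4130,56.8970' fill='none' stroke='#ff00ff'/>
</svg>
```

Since the viewBox matches the mm dimensions, user units are millimetres directly. The only transform is the Y-flip y_m = 94.0840 − y_svg.

Shape 1 is a regular polygon drawn with `<polygon>`. Its stroke #ff00ff means engrave at S188, F2662. After flipping Y the toolpath is (28.4821,50.7316) → (28.2191,54.8061) → (30.9141,57.8732) → (34.9886,58.1362) → (38.0557,55.4412) → (38.3187,51.3667) → (35.6237,48.2996) → (31.5492,48.0366) → (28.4821,50.7316), returning to the start.

Shape 2 is a line segment drawn with `<line>`. Its stroke #ff00ff means engrave at S188, F2662. After flipping Y the toolpath is (11.0517,12.8459) → (70.6264,26.7703).

Shape 3 is a regular polygon drawn with `<path>`. Its stroke #ff00ff means engrave at S188, F2662. After flipping Y the toolpath is (14.1181,55.6594) → (20.8351,61.4088) → (29.6502,60.7245) → (35.3996,54.0075) → (34.7153,45.1924) → (27.9983,39.4430) → (19.1832,40.1273) → (13.4338,46.8443) → (14.1181,55.6594), returning to the start.

Shape 4 is a regular polygon drawn with `<polygon>`. Its stroke #ff00ff means engrave at S188, F2662. After flipping Y the toolpath is (37.0814,23.6662) → (30.6681,10.0224) → (16.0023,6.5298) → (4.1278,15.8184) → (3.9862,30.8936) → (15.6842,40.4036) → (30.4130,37.1870) → (37.0814,23.6662), returning to the start.

G21
G90
G0 X28.4821 Y50.7316
M3 S188
G01 X28.2191 Y54.8061 F2662
G01 X30.9141 Y57.8732
G01 X34.9886 Y58.1362
G01 X38.0557 Y55.4412
G01 X38.3187 Y51.3667
G01 X35.6237 Y48.2996
G01 X31.5492 Y48.0366
G01 X28.4821 Y50.7316
M5
G0 X11.0517 Y12.8459
M3 S188
G01 X70.6264 Y26.7703 F2662
M5
G0 X14.1181 Y55.6594
M3 S188
G01 X20.8351 Y61.4088 F2662
G01 X29.6502 Y60.7245
G01 X35.3996 Y54.0075
G01 X34.7153 Y45.1924
G01 X27.9983 Y39.4430
G01 X19.1832 Y40.1273
G01 X13.4338 Y46.8443
G01 X14.1181 Y55.6594
M5
G0 X37.0814 Y23.6662
M3 S188
G01 X30.6681 Y10.0224 F2662
G01 X16.0023 Y6.5298
G01 X4.1278 Y15.8184
G01 X3.9862 Y30.8936
G01 X15.6842 Y40.4036
G01 X30.4130 Y37.1870
G01 X37.0814 Y23.6662
M5
G0 X0.0000 Y0.0000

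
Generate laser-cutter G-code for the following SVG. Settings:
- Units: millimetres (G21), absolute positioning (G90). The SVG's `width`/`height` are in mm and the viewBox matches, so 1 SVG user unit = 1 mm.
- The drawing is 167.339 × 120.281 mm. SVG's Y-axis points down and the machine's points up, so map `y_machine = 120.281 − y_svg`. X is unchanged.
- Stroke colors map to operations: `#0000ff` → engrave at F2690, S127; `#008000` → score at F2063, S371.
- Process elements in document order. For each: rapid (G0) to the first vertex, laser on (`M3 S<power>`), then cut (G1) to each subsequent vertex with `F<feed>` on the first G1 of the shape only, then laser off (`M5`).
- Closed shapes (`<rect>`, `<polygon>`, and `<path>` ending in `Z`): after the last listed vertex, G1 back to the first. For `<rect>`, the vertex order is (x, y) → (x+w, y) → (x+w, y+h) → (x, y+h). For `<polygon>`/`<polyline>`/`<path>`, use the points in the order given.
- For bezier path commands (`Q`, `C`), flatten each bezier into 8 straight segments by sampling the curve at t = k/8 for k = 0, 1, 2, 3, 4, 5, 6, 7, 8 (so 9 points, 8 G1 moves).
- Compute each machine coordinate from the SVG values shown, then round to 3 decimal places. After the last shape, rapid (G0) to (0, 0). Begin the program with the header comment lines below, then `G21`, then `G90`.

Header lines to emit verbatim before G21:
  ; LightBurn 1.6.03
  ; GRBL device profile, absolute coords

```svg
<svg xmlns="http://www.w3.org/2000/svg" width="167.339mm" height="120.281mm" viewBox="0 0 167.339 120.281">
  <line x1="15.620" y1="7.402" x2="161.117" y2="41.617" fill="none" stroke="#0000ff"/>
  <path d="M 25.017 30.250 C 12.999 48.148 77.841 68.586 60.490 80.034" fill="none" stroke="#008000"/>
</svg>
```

viewBox `0 0 167.339 120.281` with mm width/height → 1 unit = 1 mm. Flip: y_m = 120.281 − y_svg.

**Shape 1** — `<line>` line segment, stroke `#0000ff` → engrave (S127, F2690). Machine vertices: (15.620,112.879) → (161.117,78.664). Open path.

**Shape 2** — `<path>` cubic bezier, stroke `#008000` → score (S371, F2063). Control points (SVG): P0=(25.017,30.250), P1=(12.999,48.148), P2=(77.841,68.586), P3=(60.490,80.034); sampled at t=k/8. Machine vertices: (25.017,90.031) → (23.802,83.223) → (27.930,76.311) → (35.535,69.432) → (44.753,62.720) → (53.722,56.311) → (60.577,50.338) → (63.454,44.939) → (60.490,40.247). Open path.

; LightBurn 1.6.03
; GRBL device profile, absolute coords
G21
G90
G0 X15.620 Y112.879
M3 S127
G1 X161.117 Y78.664 F2690
M5
G0 X25.017 Y90.031
M3 S371
G1 X23.802 Y83.223 F2063
G1 X27.930 Y76.311
G1 X35.535 Y69.432
G1 X44.753 Y62.720
G1 X53.722 Y56.311
G1 X60.577 Y50.338
G1 X63.454 Y44.939
G1 X60.490 Y40.247
M5
G0 X0.000 Y0.000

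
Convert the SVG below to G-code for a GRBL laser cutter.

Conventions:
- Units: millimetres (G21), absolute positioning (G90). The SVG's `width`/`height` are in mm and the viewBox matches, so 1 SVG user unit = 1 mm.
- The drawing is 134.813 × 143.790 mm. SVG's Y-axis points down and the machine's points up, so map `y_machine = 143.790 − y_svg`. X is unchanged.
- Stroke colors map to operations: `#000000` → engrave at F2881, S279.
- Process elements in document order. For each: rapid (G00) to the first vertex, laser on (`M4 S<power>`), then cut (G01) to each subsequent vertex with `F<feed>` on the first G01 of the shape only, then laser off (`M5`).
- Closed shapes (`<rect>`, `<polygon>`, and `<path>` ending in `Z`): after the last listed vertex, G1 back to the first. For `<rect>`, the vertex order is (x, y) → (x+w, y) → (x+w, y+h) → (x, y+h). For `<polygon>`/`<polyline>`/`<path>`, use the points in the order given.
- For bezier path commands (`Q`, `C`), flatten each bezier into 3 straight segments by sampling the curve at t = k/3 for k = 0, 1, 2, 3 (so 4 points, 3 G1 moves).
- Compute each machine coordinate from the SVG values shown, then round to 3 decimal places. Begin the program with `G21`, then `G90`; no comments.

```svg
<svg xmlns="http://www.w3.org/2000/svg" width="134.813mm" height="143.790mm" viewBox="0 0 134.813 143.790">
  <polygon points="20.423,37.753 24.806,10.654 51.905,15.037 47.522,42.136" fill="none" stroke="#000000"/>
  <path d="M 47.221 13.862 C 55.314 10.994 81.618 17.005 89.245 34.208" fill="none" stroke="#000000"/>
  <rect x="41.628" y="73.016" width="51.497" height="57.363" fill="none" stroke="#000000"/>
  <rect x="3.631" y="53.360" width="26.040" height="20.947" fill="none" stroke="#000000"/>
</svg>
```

viewBox `0 0 134.813 143.790` with mm width/height → 1 unit = 1 mm. Flip: y_m = 143.790 − y_svg.

**Shape 1** — `<polygon>` regular polygon, stroke `#000000` → engrave (S279, F2881). Machine vertices: (20.423,106.037) → (24.806,133.136) → (51.905,128.753) → (47.522,101.654) → (20.423,106.037). Closed: final G1 returns to the first vertex.

**Shape 2** — `<path>` cubic bezier, stroke `#000000` → engrave (S279, F2881). Control points (SVG): P0=(47.221,13.862), P1=(55.314,10.994), P2=(81.618,17.005), P3=(89.245,34.208); sampled at t=k/3. Machine vertices: (47.221,129.928) → (60.018,129.751) → (76.759,123.140) → (89.245,109.582). Open path.

**Shape 3** — `<rect>` rectangle, stroke `#000000` → engrave (S279, F2881). Machine vertices: (41.628,70.774) → (93.125,70.774) → (93.125,13.411) → (41.628,13.411) → (41.628,70.774). Closed: final G1 returns to the first vertex.

**Shape 4** — `<rect>` rectangle, stroke `#000000` → engrave (S279, F2881). Machine vertices: (3.631,90.430) → (29.671,90.430) → (29.671,69.483) → (3.631,69.483) → (3.631,90.430). Closed: final G1 returns to the first vertex.

G21
G90
G00 X20.423 Y106.037
M4 S279
G01 X24.806 Y133.136 F2881
G01 X51.905 Y128.753
G01 X47.522 Y101.654
G01 X20.423 Y106.037
M5
G00 X47.221 Y129.928
M4 S279
G01 X60.018 Y129.751 F2881
G01 X76.759 Y123.140
G01 X89.245 Y109.582
M5
G00 X41.628 Y70.774
M4 S279
G01 X93.125 Y70.774 F2881
G01 X93.125 Y13.411
G01 X41.628 Y13.411
G01 X41.628 Y70.774
M5
G00 X3.631 Y90.430
M4 S279
G01 X29.671 Y90.430 F2881
G01 X29.671 Y69.483
G01 X3.631 Y69.483
G01 X3.631 Y90.430
M5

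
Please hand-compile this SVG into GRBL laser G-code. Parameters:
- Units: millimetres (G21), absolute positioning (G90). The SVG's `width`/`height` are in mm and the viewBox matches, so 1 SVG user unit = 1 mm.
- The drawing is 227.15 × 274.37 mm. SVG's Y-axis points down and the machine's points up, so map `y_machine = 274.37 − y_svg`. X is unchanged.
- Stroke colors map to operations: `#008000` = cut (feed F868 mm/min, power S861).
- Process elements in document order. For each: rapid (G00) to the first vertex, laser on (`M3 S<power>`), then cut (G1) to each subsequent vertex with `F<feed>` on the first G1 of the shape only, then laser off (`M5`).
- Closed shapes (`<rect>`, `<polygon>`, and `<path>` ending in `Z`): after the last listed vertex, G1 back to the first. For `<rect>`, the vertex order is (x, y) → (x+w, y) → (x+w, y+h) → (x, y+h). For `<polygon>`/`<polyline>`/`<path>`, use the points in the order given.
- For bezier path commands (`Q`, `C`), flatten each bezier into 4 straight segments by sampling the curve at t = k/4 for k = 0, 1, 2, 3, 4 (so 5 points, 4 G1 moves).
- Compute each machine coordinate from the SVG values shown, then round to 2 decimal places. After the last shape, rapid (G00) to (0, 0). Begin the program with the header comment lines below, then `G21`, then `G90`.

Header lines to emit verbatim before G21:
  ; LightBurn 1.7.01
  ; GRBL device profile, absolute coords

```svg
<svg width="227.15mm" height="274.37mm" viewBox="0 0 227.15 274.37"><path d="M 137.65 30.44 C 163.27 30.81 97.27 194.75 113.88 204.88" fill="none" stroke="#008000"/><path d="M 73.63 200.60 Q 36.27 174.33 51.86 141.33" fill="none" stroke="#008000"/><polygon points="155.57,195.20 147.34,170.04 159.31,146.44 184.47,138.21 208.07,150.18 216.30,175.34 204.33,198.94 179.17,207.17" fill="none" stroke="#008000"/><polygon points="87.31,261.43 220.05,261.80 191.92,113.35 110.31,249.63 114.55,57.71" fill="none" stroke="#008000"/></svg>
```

; LightBurn 1.7.01
; GRBL device profile, absolute coords
G21
G90
G00 X137.65 Y243.93
M3 S861
G1 X142.41 Y217.94 F868
G1 X129.14 Y160.37
G1 X114.19 Y100.97
G1 X113.88 Y69.49
M5
G00 X73.63 Y73.77
M3 S861
G1 X58.26 Y87.33 F868
G1 X49.51 Y101.72
G1 X47.37 Y116.96
G1 X51.86 Y133.04
M5
G00 X155.57 Y79.17
M3 S861
G1 X147.34 Y104.33 F868
G1 X159.31 Y127.93
G1 X184.47 Y136.16
G1 X208.07 Y124.19
G1 X216.30 Y99.03
G1 X204.33 Y75.43
G1 X179.17 Y67.20
G1 X155.57 Y79.17
M5
G00 X87.31 Y12.94
M3 S861
G1 X220.05 Y12.57 F868
G1 X191.92 Y161.02
G1 X110.31 Y24.74
G1 X114.55 Y216.66
G1 X87.31 Y12.94
M5
G00 X0.00 Y0.00

Since the viewBox matches the mm dimensions, user units are millimetres directly. The only transform is the Y-flip y_m = 274.37 − y_svg.

Shape 1 is a cubic bezier drawn with `<path>`. Its stroke #008000 means cut at S861, F868. After flipping Y the toolpath is (137.65,243.93) → (142.41,217.94) → (129.14,160.37) → (114.19,100.97) → (113.88,69.49).

Shape 2 is a quadratic bezier drawn with `<path>`. Its stroke #008000 means cut at S861, F868. After flipping Y the toolpath is (73.63,73.77) → (58.26,87.33) → (49.51,101.72) → (47.37,116.96) → (51.86,133.04).

Shape 3 is a regular polygon drawn with `<polygon>`. Its stroke #008000 means cut at S861, F868. After flipping Y the toolpath is (155.57,79.17) → (147.34,104.33) → (159.31,127.93) → (184.47,136.16) → (208.07,124.19) → (216.30,99.03) → (204.33,75.43) → (179.17,67.20) → (155.57,79.17), returning to the start.

Shape 4 is a closed polygon drawn with `<polygon>`. Its stroke #008000 means cut at S861, F868. After flipping Y the toolpath is (87.31,12.94) → (220.05,12.57) → (191.92,161.02) → (110.31,24.74) → (114.55,216.66) → (87.31,12.94), returning to the start.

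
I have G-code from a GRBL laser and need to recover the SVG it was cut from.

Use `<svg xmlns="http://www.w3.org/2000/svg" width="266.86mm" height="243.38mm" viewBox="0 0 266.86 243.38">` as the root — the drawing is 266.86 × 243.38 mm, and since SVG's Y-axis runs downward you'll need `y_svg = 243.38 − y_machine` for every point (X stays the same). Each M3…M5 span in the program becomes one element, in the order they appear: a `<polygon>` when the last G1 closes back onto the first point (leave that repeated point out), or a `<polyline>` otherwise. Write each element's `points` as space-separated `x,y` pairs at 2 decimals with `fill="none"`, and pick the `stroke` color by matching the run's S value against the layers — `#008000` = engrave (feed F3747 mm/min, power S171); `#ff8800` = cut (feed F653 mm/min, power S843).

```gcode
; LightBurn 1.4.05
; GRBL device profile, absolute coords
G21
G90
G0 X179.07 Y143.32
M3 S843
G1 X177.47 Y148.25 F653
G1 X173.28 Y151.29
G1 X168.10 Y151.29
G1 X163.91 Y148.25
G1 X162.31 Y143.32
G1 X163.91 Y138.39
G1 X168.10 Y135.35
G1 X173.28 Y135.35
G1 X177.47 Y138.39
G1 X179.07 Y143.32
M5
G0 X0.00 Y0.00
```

Each laser-on run becomes one SVG element. Flip Y back into SVG space with y_svg = 243.38 − y_machine. Every run uses S843, so all elements get stroke `#ff8800` (cut).

Run 1: The run returns to its start, so emit a `<polygon>` with points (Y-flipped): 179.07,100.06 177.47,95.13 173.28,92.09 168.10,92.09 163.91,95.13 162.31,100.06 163.91,104.99 168.10,108.03 173.28,108.03 177.47,104.99.

<svg xmlns="http://www.w3.org/2000/svg" width="266.86mm" height="243.38mm" viewBox="0 0 266.86 243.38">
  <polygon points="179.07,100.06 177.47,95.13 173.28,92.09 168.10,92.09 163.91,95.13 162.31,100.06 163.91,104.99 168.10,108.03 173.28,108.03 177.47,104.99" fill="none" stroke="#ff8800"/>
</svg>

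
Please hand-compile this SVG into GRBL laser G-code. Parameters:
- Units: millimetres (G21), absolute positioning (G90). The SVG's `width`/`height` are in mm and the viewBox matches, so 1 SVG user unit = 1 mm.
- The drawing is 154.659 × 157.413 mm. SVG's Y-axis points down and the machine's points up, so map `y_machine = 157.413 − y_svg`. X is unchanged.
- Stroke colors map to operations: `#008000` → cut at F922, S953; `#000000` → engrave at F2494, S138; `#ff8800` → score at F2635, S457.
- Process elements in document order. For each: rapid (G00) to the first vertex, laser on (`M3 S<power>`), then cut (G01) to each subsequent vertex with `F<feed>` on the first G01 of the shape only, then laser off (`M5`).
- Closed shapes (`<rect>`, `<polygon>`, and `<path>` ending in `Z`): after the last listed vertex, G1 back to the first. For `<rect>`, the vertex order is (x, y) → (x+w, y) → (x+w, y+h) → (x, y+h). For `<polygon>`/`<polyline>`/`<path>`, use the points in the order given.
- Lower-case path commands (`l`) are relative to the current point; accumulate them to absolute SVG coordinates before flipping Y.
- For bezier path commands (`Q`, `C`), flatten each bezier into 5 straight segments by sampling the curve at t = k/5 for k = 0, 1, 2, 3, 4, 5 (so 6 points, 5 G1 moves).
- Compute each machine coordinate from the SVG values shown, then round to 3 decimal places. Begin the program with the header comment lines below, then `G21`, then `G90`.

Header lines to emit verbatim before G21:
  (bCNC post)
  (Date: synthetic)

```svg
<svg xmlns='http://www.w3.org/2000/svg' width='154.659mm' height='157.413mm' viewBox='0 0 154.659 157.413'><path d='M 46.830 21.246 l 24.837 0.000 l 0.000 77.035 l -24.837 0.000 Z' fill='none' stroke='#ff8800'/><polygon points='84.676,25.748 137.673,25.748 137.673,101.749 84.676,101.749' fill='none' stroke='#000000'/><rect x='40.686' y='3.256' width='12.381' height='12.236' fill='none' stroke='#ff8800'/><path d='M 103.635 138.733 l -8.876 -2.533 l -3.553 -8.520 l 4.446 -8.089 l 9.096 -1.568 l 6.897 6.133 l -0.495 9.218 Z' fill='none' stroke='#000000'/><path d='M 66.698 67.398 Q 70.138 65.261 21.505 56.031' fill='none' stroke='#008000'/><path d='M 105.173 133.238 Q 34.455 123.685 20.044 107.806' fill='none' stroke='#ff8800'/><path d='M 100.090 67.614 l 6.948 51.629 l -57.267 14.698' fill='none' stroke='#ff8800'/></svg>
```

Since the viewBox matches the mm dimensions, user units are millimetres directly. The only transform is the Y-flip y_m = 157.413 − y_svg.

Shape 1 is a rectangle drawn with `<path>`. Its stroke #ff8800 means score at S457, F2635. After flipping Y the toolpath is (46.830,136.167) → (71.667,136.167) → (71.667,59.132) → (46.830,59.132) → (46.830,136.167), returning to the start.

Shape 2 is a rectangle drawn with `<polygon>`. Its stroke #000000 means engrave at S138, F2494. After flipping Y the toolpath is (84.676,131.665) → (137.673,131.665) → (137.673,55.664) → (84.676,55.664) → (84.676,131.665), returning to the start.

Shape 3 is a rectangle drawn with `<rect>`. Its stroke #ff8800 means score at S457, F2635. After flipping Y the toolpath is (40.686,154.157) → (53.067,154.157) → (53.067,141.921) → (40.686,141.921) → (40.686,154.157), returning to the start.

Shape 4 is a regular polygon drawn with `<path>`. Its stroke #000000 means engrave at S138, F2494. After flipping Y the toolpath is (103.635,18.680) → (94.759,21.213) → (91.206,29.733) → (95.652,37.822) → (104.748,39.390) → (111.645,33.257) → (111.150,24.039) → (103.635,18.680), returning to the start.

Shape 5 is a quadratic bezier drawn with `<path>`. Its stroke #008000 means cut at S953, F922. After flipping Y the toolpath is (66.698,90.015) → (65.991,91.154) → (61.118,92.859) → (52.080,95.133) → (38.875,97.974) → (21.505,101.382).

Shape 6 is a quadratic bezier drawn with `<path>`. Its stroke #ff8800 means score at S457, F2635. After flipping Y the toolpath is (105.173,24.175) → (79.138,28.249) → (57.608,32.830) → (40.582,37.916) → (28.061,43.508) → (20.044,49.607).

Shape 7 is a open polyline drawn with `<path>`. Its stroke #ff8800 means score at S457, F2635. After flipping Y the toolpath is (100.090,89.799) → (107.038,38.170) → (49.771,23.472).

(bCNC post)
(Date: synthetic)
G21
G90
G00 X46.830 Y136.167
M3 S457
G01 X71.667 Y136.167 F2635
G01 X71.667 Y59.132
G01 X46.830 Y59.132
G01 X46.830 Y136.167
M5
G00 X84.676 Y131.665
M3 S138
G01 X137.673 Y131.665 F2494
G01 X137.673 Y55.664
G01 X84.676 Y55.664
G01 X84.676 Y131.665
M5
G00 X40.686 Y154.157
M3 S457
G01 X53.067 Y154.157 F2635
G01 X53.067 Y141.921
G01 X40.686 Y141.921
G01 X40.686 Y154.157
M5
G00 X103.635 Y18.680
M3 S138
G01 X94.759 Y21.213 F2494
G01 X91.206 Y29.733
G01 X95.652 Y37.822
G01 X104.748 Y39.390
G01 X111.645 Y33.257
G01 X111.150 Y24.039
G01 X103.635 Y18.680
M5
G00 X66.698 Y90.015
M3 S953
G01 X65.991 Y91.154 F922
G01 X61.118 Y92.859
G01 X52.080 Y95.133
G01 X38.875 Y97.974
G01 X21.505 Y101.382
M5
G00 X105.173 Y24.175
M3 S457
G01 X79.138 Y28.249 F2635
G01 X57.608 Y32.830
G01 X40.582 Y37.916
G01 X28.061 Y43.508
G01 X20.044 Y49.607
M5
G00 X100.090 Y89.799
M3 S457
G01 X107.038 Y38.170 F2635
G01 X49.771 Y23.472
M5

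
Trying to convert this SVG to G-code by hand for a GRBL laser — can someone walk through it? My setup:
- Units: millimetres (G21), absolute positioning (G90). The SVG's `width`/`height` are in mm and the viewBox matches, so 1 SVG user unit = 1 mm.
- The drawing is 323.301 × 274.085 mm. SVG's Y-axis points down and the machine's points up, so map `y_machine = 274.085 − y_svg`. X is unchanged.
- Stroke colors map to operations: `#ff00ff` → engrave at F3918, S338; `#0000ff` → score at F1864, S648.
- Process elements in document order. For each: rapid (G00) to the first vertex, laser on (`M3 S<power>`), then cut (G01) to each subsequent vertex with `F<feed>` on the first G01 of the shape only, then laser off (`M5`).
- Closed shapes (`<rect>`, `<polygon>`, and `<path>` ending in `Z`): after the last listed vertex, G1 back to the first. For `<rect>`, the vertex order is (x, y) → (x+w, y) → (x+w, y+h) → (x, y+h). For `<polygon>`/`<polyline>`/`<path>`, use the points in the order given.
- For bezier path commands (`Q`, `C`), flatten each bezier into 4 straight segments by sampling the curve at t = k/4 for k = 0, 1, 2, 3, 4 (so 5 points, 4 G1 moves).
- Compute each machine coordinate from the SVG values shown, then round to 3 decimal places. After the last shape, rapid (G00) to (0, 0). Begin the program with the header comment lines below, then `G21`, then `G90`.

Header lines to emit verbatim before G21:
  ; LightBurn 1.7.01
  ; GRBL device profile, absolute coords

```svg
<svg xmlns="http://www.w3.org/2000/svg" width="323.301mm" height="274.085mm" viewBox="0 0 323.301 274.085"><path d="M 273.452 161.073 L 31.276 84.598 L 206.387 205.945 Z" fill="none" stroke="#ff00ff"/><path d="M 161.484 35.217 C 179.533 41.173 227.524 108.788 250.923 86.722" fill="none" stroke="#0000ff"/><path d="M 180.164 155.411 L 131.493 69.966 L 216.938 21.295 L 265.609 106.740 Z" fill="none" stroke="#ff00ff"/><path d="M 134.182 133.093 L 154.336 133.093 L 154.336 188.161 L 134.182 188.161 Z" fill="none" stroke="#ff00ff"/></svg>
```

viewBox `0 0 323.301 274.085` with mm width/height → 1 unit = 1 mm. Flip: y_m = 274.085 − y_svg.

**Shape 1** — `<path>` closed polygon, stroke `#ff00ff` → engrave (S338, F3918). Machine vertices: (273.452,113.012) → (31.276,189.487) → (206.387,68.140) → (273.452,113.012). Closed: final G1 returns to the first vertex.

**Shape 2** — `<path>` cubic bezier, stroke `#0000ff` → score (S648, F1864). Control points (SVG): P0=(161.484,35.217), P1=(179.533,41.173), P2=(227.524,108.788), P3=(250.923,86.722); sampled at t=k/4. Machine vertices: (161.484,238.868) → (179.783,225.205) → (204.197,202.607) → (229.615,185.264) → (250.923,187.363). Open path.

**Shape 3** — `<path>` regular polygon, stroke `#ff00ff` → engrave (S338, F3918). Machine vertices: (180.164,118.674) → (131.493,204.119) → (216.938,252.790) → (265.609,167.345) → (180.164,118.674). Closed: final G1 returns to the first vertex.

**Shape 4** — `<path>` rectangle, stroke `#ff00ff` → engrave (S338, F3918). Machine vertices: (134.182,140.992) → (154.336,140.992) → (154.336,85.924) → (134.182,85.924) → (134.182,140.992). Closed: final G1 returns to the first vertex.

; LightBurn 1.7.01
; GRBL device profile, absolute coords
G21
G90
G00 X273.452 Y113.012
M3 S338
G01 X31.276 Y189.487 F3918
G01 X206.387 Y68.140
G01 X273.452 Y113.012
M5
G00 X161.484 Y238.868
M3 S648
G01 X179.783 Y225.205 F1864
G01 X204.197 Y202.607
G01 X229.615 Y185.264
G01 X250.923 Y187.363
M5
G00 X180.164 Y118.674
M3 S338
G01 X131.493 Y204.119 F3918
G01 X216.938 Y252.790
G01 X265.609 Y167.345
G01 X180.164 Y118.674
M5
G00 X134.182 Y140.992
M3 S338
G01 X154.336 Y140.992 F3918
G01 X154.336 Y85.924
G01 X134.182 Y85.924
G01 X134.182 Y140.992
M5
G00 X0.000 Y0.000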